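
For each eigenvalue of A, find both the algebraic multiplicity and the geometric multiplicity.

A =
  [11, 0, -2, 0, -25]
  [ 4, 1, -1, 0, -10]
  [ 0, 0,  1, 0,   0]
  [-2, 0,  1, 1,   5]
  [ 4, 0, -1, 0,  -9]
λ = 1: alg = 5, geom = 3

Step 1 — factor the characteristic polynomial to read off the algebraic multiplicities:
  χ_A(x) = (x - 1)^5

Step 2 — compute geometric multiplicities via the rank-nullity identity g(λ) = n − rank(A − λI):
  rank(A − (1)·I) = 2, so dim ker(A − (1)·I) = n − 2 = 3

Summary:
  λ = 1: algebraic multiplicity = 5, geometric multiplicity = 3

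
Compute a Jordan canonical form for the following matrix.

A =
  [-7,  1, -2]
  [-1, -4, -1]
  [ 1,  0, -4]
J_3(-5)

The characteristic polynomial is
  det(x·I − A) = x^3 + 15*x^2 + 75*x + 125 = (x + 5)^3

Eigenvalues and multiplicities (the geometric multiplicity of λ is n − rank(A − λI), which equals the number of Jordan blocks for λ):
  λ = -5: algebraic multiplicity = 3, geometric multiplicity = 1

Determining the block sizes for each eigenvalue:
  λ = -5: one block (gm = 1), so the single block has size am = 3 → block sizes [3]

Assembling the blocks gives a Jordan form
J =
  [-5,  1,  0]
  [ 0, -5,  1]
  [ 0,  0, -5]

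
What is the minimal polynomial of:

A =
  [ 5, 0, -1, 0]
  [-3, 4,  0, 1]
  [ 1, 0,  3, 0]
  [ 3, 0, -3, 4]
x^2 - 8*x + 16

The characteristic polynomial is χ_A(x) = (x - 4)^4, so the eigenvalues are known. The minimal polynomial is
  m_A(x) = Π_λ (x − λ)^{k_λ}
where k_λ is the size of the *largest* Jordan block for λ (equivalently, the smallest k with (A − λI)^k v = 0 for every generalised eigenvector v of λ).

  λ = 4: largest Jordan block has size 2, contributing (x − 4)^2

So m_A(x) = (x - 4)^2 = x^2 - 8*x + 16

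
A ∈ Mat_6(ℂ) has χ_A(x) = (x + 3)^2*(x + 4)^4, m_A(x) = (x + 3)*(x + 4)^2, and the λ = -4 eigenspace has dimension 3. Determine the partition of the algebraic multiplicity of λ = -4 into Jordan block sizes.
Block sizes for λ = -4: [2, 1, 1]

Step 1 — from the characteristic polynomial, algebraic multiplicity of λ = -4 is 4. From dim ker(A − (-4)·I) = 3, there are exactly 3 Jordan blocks for λ = -4.
Step 2 — from the minimal polynomial, the factor (x + 4)^2 tells us the largest block for λ = -4 has size 2.
Step 3 — with total size 4, 3 blocks, and largest block 2, the block sizes (in nonincreasing order) are [2, 1, 1].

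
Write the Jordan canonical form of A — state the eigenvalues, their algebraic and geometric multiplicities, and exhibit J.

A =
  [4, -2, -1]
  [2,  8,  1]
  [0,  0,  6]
J_2(6) ⊕ J_1(6)

The characteristic polynomial is
  det(x·I − A) = x^3 - 18*x^2 + 108*x - 216 = (x - 6)^3

Eigenvalues and multiplicities (the geometric multiplicity of λ is n − rank(A − λI), which equals the number of Jordan blocks for λ):
  λ = 6: algebraic multiplicity = 3, geometric multiplicity = 2

Determining the block sizes for each eigenvalue:
  λ = 6: 2 blocks summing to 3 forces exactly one block of size 2 and the rest size 1 → block sizes [2, 1]

Assembling the blocks gives a Jordan form
J =
  [6, 1, 0]
  [0, 6, 0]
  [0, 0, 6]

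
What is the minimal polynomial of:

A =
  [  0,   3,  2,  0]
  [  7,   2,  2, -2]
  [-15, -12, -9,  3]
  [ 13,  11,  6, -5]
x^2 + 6*x + 9

The characteristic polynomial is χ_A(x) = (x + 3)^4, so the eigenvalues are known. The minimal polynomial is
  m_A(x) = Π_λ (x − λ)^{k_λ}
where k_λ is the size of the *largest* Jordan block for λ (equivalently, the smallest k with (A − λI)^k v = 0 for every generalised eigenvector v of λ).

  λ = -3: largest Jordan block has size 2, contributing (x + 3)^2

So m_A(x) = (x + 3)^2 = x^2 + 6*x + 9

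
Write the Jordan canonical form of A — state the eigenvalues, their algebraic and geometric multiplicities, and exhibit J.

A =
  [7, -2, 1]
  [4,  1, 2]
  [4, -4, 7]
J_2(5) ⊕ J_1(5)

The characteristic polynomial is
  det(x·I − A) = x^3 - 15*x^2 + 75*x - 125 = (x - 5)^3

Eigenvalues and multiplicities (the geometric multiplicity of λ is n − rank(A − λI), which equals the number of Jordan blocks for λ):
  λ = 5: algebraic multiplicity = 3, geometric multiplicity = 2

Determining the block sizes for each eigenvalue:
  λ = 5: 2 blocks summing to 3 forces exactly one block of size 2 and the rest size 1 → block sizes [2, 1]

Assembling the blocks gives a Jordan form
J =
  [5, 1, 0]
  [0, 5, 0]
  [0, 0, 5]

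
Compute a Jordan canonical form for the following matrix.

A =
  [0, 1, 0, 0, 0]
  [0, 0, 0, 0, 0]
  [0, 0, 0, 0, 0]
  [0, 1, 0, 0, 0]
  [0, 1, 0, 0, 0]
J_2(0) ⊕ J_1(0) ⊕ J_1(0) ⊕ J_1(0)

The characteristic polynomial is
  det(x·I − A) = x^5

Eigenvalues and multiplicities (the geometric multiplicity of λ is n − rank(A − λI), which equals the number of Jordan blocks for λ):
  λ = 0: algebraic multiplicity = 5, geometric multiplicity = 4

Determining the block sizes for each eigenvalue:
  λ = 0: 4 blocks summing to 5 forces exactly one block of size 2 and the rest size 1 → block sizes [2, 1, 1, 1]

Assembling the blocks gives a Jordan form
J =
  [0, 1, 0, 0, 0]
  [0, 0, 0, 0, 0]
  [0, 0, 0, 0, 0]
  [0, 0, 0, 0, 0]
  [0, 0, 0, 0, 0]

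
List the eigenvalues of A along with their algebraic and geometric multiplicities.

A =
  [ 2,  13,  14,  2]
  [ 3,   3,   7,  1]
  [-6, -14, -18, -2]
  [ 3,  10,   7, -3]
λ = -4: alg = 4, geom = 2

Step 1 — factor the characteristic polynomial to read off the algebraic multiplicities:
  χ_A(x) = (x + 4)^4

Step 2 — compute geometric multiplicities via the rank-nullity identity g(λ) = n − rank(A − λI):
  rank(A − (-4)·I) = 2, so dim ker(A − (-4)·I) = n − 2 = 2

Summary:
  λ = -4: algebraic multiplicity = 4, geometric multiplicity = 2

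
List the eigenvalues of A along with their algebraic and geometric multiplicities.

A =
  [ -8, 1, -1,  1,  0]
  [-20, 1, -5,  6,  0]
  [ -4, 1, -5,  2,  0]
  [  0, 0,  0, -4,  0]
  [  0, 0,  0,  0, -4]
λ = -4: alg = 5, geom = 3

Step 1 — factor the characteristic polynomial to read off the algebraic multiplicities:
  χ_A(x) = (x + 4)^5

Step 2 — compute geometric multiplicities via the rank-nullity identity g(λ) = n − rank(A − λI):
  rank(A − (-4)·I) = 2, so dim ker(A − (-4)·I) = n − 2 = 3

Summary:
  λ = -4: algebraic multiplicity = 5, geometric multiplicity = 3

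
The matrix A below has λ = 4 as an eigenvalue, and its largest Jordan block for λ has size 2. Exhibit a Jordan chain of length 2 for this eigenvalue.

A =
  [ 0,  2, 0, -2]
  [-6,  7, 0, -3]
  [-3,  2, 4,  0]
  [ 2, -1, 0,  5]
A Jordan chain for λ = 4 of length 2:
v_1 = (-4, -6, -3, 2)ᵀ
v_2 = (1, 0, 0, 0)ᵀ

Let N = A − (4)·I. We want v_2 with N^2 v_2 = 0 but N^1 v_2 ≠ 0; then v_{j-1} := N · v_j for j = 2, …, 2.

Pick v_2 = (1, 0, 0, 0)ᵀ.
Then v_1 = N · v_2 = (-4, -6, -3, 2)ᵀ.

Sanity check: (A − (4)·I) v_1 = (0, 0, 0, 0)ᵀ = 0. ✓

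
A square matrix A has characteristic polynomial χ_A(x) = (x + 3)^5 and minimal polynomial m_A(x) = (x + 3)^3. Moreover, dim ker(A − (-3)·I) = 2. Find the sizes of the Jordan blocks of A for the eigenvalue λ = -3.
Block sizes for λ = -3: [3, 2]

Step 1 — from the characteristic polynomial, algebraic multiplicity of λ = -3 is 5. From dim ker(A − (-3)·I) = 2, there are exactly 2 Jordan blocks for λ = -3.
Step 2 — from the minimal polynomial, the factor (x + 3)^3 tells us the largest block for λ = -3 has size 3.
Step 3 — with total size 5, 2 blocks, and largest block 3, the block sizes (in nonincreasing order) are [3, 2].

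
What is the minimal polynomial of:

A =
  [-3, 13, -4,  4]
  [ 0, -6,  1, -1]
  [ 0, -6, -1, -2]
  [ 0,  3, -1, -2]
x^3 + 9*x^2 + 27*x + 27

The characteristic polynomial is χ_A(x) = (x + 3)^4, so the eigenvalues are known. The minimal polynomial is
  m_A(x) = Π_λ (x − λ)^{k_λ}
where k_λ is the size of the *largest* Jordan block for λ (equivalently, the smallest k with (A − λI)^k v = 0 for every generalised eigenvector v of λ).

  λ = -3: largest Jordan block has size 3, contributing (x + 3)^3

So m_A(x) = (x + 3)^3 = x^3 + 9*x^2 + 27*x + 27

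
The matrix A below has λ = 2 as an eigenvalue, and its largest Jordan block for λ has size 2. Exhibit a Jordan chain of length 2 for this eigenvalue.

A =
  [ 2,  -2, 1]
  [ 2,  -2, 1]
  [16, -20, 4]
A Jordan chain for λ = 2 of length 2:
v_1 = (-2, -2, -4)ᵀ
v_2 = (1, 1, 0)ᵀ

Let N = A − (2)·I. We want v_2 with N^2 v_2 = 0 but N^1 v_2 ≠ 0; then v_{j-1} := N · v_j for j = 2, …, 2.

Pick v_2 = (1, 1, 0)ᵀ.
Then v_1 = N · v_2 = (-2, -2, -4)ᵀ.

Sanity check: (A − (2)·I) v_1 = (0, 0, 0)ᵀ = 0. ✓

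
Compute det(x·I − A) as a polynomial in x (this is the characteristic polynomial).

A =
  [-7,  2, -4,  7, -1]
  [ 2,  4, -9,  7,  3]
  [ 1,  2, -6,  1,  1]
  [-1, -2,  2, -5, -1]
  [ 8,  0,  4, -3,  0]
x^5 + 14*x^4 + 73*x^3 + 172*x^2 + 176*x + 64

Expanding det(x·I − A) (e.g. by cofactor expansion or by noting that A is similar to its Jordan form J, which has the same characteristic polynomial as A) gives
  χ_A(x) = x^5 + 14*x^4 + 73*x^3 + 172*x^2 + 176*x + 64
which factors as (x + 1)^2*(x + 4)^3. The eigenvalues (with algebraic multiplicities) are λ = -4 with multiplicity 3, λ = -1 with multiplicity 2.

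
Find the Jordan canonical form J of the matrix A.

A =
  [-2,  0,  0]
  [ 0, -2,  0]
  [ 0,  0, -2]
J_1(-2) ⊕ J_1(-2) ⊕ J_1(-2)

The characteristic polynomial is
  det(x·I − A) = x^3 + 6*x^2 + 12*x + 8 = (x + 2)^3

Eigenvalues and multiplicities (the geometric multiplicity of λ is n − rank(A − λI), which equals the number of Jordan blocks for λ):
  λ = -2: algebraic multiplicity = 3, geometric multiplicity = 3

Determining the block sizes for each eigenvalue:
  λ = -2: gm = am = 3, so every block has size 1 → block sizes [1, 1, 1]

Assembling the blocks gives a Jordan form
J =
  [-2,  0,  0]
  [ 0, -2,  0]
  [ 0,  0, -2]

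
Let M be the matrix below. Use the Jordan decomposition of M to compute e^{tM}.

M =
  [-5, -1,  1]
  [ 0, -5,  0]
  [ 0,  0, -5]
e^{tM} =
  [exp(-5*t), -t*exp(-5*t), t*exp(-5*t)]
  [0, exp(-5*t), 0]
  [0, 0, exp(-5*t)]

Strategy: write M = P · J · P⁻¹ where J is a Jordan canonical form, so e^{tM} = P · e^{tJ} · P⁻¹, and e^{tJ} can be computed block-by-block.

M has Jordan form
J =
  [-5,  1,  0]
  [ 0, -5,  0]
  [ 0,  0, -5]
(up to reordering of blocks).

Per-block formulas:
  For a 1×1 block at λ = -5: exp(t · [-5]) = [e^(-5t)].
  For a 2×2 Jordan block J_2(-5): exp(t · J_2(-5)) = e^(-5t)·(I + t·N), where N is the 2×2 nilpotent shift.

After assembling e^{tJ} and conjugating by P, we get:

e^{tM} =
  [exp(-5*t), -t*exp(-5*t), t*exp(-5*t)]
  [0, exp(-5*t), 0]
  [0, 0, exp(-5*t)]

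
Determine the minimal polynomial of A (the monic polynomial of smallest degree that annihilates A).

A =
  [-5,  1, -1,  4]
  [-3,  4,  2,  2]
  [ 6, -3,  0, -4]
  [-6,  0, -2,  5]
x^3 - 3*x^2 + 3*x - 1

The characteristic polynomial is χ_A(x) = (x - 1)^4, so the eigenvalues are known. The minimal polynomial is
  m_A(x) = Π_λ (x − λ)^{k_λ}
where k_λ is the size of the *largest* Jordan block for λ (equivalently, the smallest k with (A − λI)^k v = 0 for every generalised eigenvector v of λ).

  λ = 1: largest Jordan block has size 3, contributing (x − 1)^3

So m_A(x) = (x - 1)^3 = x^3 - 3*x^2 + 3*x - 1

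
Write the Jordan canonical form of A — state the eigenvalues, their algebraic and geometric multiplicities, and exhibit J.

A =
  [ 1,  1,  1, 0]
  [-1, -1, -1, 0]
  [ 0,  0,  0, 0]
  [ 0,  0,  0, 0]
J_2(0) ⊕ J_1(0) ⊕ J_1(0)

The characteristic polynomial is
  det(x·I − A) = x^4

Eigenvalues and multiplicities (the geometric multiplicity of λ is n − rank(A − λI), which equals the number of Jordan blocks for λ):
  λ = 0: algebraic multiplicity = 4, geometric multiplicity = 3

Determining the block sizes for each eigenvalue:
  λ = 0: 3 blocks summing to 4 forces exactly one block of size 2 and the rest size 1 → block sizes [2, 1, 1]

Assembling the blocks gives a Jordan form
J =
  [0, 1, 0, 0]
  [0, 0, 0, 0]
  [0, 0, 0, 0]
  [0, 0, 0, 0]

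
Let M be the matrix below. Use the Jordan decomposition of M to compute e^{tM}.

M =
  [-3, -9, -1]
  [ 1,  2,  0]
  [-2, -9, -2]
e^{tM} =
  [-3*t^2*exp(-t)/2 - 2*t*exp(-t) + exp(-t), -9*t*exp(-t), 3*t^2*exp(-t)/2 - t*exp(-t)]
  [t^2*exp(-t)/2 + t*exp(-t), 3*t*exp(-t) + exp(-t), -t^2*exp(-t)/2]
  [-3*t^2*exp(-t)/2 - 2*t*exp(-t), -9*t*exp(-t), 3*t^2*exp(-t)/2 - t*exp(-t) + exp(-t)]

Strategy: write M = P · J · P⁻¹ where J is a Jordan canonical form, so e^{tM} = P · e^{tJ} · P⁻¹, and e^{tJ} can be computed block-by-block.

M has Jordan form
J =
  [-1,  1,  0]
  [ 0, -1,  1]
  [ 0,  0, -1]
(up to reordering of blocks).

Per-block formulas:
  For a 3×3 Jordan block J_3(-1): exp(t · J_3(-1)) = e^(-1t)·(I + t·N + (t^2/2)·N^2), where N is the 3×3 nilpotent shift.

After assembling e^{tJ} and conjugating by P, we get:

e^{tM} =
  [-3*t^2*exp(-t)/2 - 2*t*exp(-t) + exp(-t), -9*t*exp(-t), 3*t^2*exp(-t)/2 - t*exp(-t)]
  [t^2*exp(-t)/2 + t*exp(-t), 3*t*exp(-t) + exp(-t), -t^2*exp(-t)/2]
  [-3*t^2*exp(-t)/2 - 2*t*exp(-t), -9*t*exp(-t), 3*t^2*exp(-t)/2 - t*exp(-t) + exp(-t)]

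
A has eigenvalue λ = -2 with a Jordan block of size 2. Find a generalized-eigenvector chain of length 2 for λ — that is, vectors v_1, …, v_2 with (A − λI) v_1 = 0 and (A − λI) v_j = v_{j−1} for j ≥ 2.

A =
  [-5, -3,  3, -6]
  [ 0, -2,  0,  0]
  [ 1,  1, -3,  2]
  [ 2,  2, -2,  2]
A Jordan chain for λ = -2 of length 2:
v_1 = (-3, 0, 1, 2)ᵀ
v_2 = (1, 0, 0, 0)ᵀ

Let N = A − (-2)·I. We want v_2 with N^2 v_2 = 0 but N^1 v_2 ≠ 0; then v_{j-1} := N · v_j for j = 2, …, 2.

Pick v_2 = (1, 0, 0, 0)ᵀ.
Then v_1 = N · v_2 = (-3, 0, 1, 2)ᵀ.

Sanity check: (A − (-2)·I) v_1 = (0, 0, 0, 0)ᵀ = 0. ✓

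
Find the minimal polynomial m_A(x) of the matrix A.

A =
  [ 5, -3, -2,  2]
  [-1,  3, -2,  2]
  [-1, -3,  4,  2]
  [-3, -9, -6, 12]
x^2 - 12*x + 36

The characteristic polynomial is χ_A(x) = (x - 6)^4, so the eigenvalues are known. The minimal polynomial is
  m_A(x) = Π_λ (x − λ)^{k_λ}
where k_λ is the size of the *largest* Jordan block for λ (equivalently, the smallest k with (A − λI)^k v = 0 for every generalised eigenvector v of λ).

  λ = 6: largest Jordan block has size 2, contributing (x − 6)^2

So m_A(x) = (x - 6)^2 = x^2 - 12*x + 36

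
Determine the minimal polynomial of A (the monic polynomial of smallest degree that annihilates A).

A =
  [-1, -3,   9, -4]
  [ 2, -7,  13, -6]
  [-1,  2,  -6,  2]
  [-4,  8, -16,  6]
x^3 + 6*x^2 + 12*x + 8

The characteristic polynomial is χ_A(x) = (x + 2)^4, so the eigenvalues are known. The minimal polynomial is
  m_A(x) = Π_λ (x − λ)^{k_λ}
where k_λ is the size of the *largest* Jordan block for λ (equivalently, the smallest k with (A − λI)^k v = 0 for every generalised eigenvector v of λ).

  λ = -2: largest Jordan block has size 3, contributing (x + 2)^3

So m_A(x) = (x + 2)^3 = x^3 + 6*x^2 + 12*x + 8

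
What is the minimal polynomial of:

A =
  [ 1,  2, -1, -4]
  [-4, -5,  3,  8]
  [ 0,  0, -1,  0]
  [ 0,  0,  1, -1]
x^3 + 5*x^2 + 7*x + 3

The characteristic polynomial is χ_A(x) = (x + 1)^3*(x + 3), so the eigenvalues are known. The minimal polynomial is
  m_A(x) = Π_λ (x − λ)^{k_λ}
where k_λ is the size of the *largest* Jordan block for λ (equivalently, the smallest k with (A − λI)^k v = 0 for every generalised eigenvector v of λ).

  λ = -3: largest Jordan block has size 1, contributing (x + 3)
  λ = -1: largest Jordan block has size 2, contributing (x + 1)^2

So m_A(x) = (x + 1)^2*(x + 3) = x^3 + 5*x^2 + 7*x + 3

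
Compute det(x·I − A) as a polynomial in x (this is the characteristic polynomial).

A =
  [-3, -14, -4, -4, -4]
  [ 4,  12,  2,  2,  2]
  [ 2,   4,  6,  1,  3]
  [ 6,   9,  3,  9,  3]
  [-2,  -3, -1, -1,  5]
x^5 - 29*x^4 + 336*x^3 - 1944*x^2 + 5616*x - 6480

Expanding det(x·I − A) (e.g. by cofactor expansion or by noting that A is similar to its Jordan form J, which has the same characteristic polynomial as A) gives
  χ_A(x) = x^5 - 29*x^4 + 336*x^3 - 1944*x^2 + 5616*x - 6480
which factors as (x - 6)^4*(x - 5). The eigenvalues (with algebraic multiplicities) are λ = 5 with multiplicity 1, λ = 6 with multiplicity 4.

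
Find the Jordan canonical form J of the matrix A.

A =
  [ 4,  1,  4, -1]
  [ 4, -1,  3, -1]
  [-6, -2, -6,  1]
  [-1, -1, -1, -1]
J_3(-1) ⊕ J_1(-1)

The characteristic polynomial is
  det(x·I − A) = x^4 + 4*x^3 + 6*x^2 + 4*x + 1 = (x + 1)^4

Eigenvalues and multiplicities (the geometric multiplicity of λ is n − rank(A − λI), which equals the number of Jordan blocks for λ):
  λ = -1: algebraic multiplicity = 4, geometric multiplicity = 2

Determining the block sizes for each eigenvalue:
  λ = -1: with am = 4 and gm = 2, the partition is not yet determined (e.g. several partitions of 4 into 2 parts exist). Let N = A − (-1)·I. Computing rank(N^1) = 2, rank(N^2) = 1, rank(N^3) = 0; the number of blocks of size ≥ j is rank(N^{j−1}) − rank(N^j), giving [2, 1, 1]. So we have 1 block(s) of size 3, 1 block(s) of size 1 → block sizes [3, 1]

Assembling the blocks gives a Jordan form
J =
  [-1,  1,  0,  0]
  [ 0, -1,  1,  0]
  [ 0,  0, -1,  0]
  [ 0,  0,  0, -1]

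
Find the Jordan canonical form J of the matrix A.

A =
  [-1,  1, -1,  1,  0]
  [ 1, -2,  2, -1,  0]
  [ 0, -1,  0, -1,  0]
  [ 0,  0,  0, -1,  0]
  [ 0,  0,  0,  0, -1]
J_3(-1) ⊕ J_1(-1) ⊕ J_1(-1)

The characteristic polynomial is
  det(x·I − A) = x^5 + 5*x^4 + 10*x^3 + 10*x^2 + 5*x + 1 = (x + 1)^5

Eigenvalues and multiplicities (the geometric multiplicity of λ is n − rank(A − λI), which equals the number of Jordan blocks for λ):
  λ = -1: algebraic multiplicity = 5, geometric multiplicity = 3

Determining the block sizes for each eigenvalue:
  λ = -1: with am = 5 and gm = 3, the partition is not yet determined (e.g. several partitions of 5 into 3 parts exist). Let N = A − (-1)·I. Computing rank(N^1) = 2, rank(N^2) = 1, rank(N^3) = 0; the number of blocks of size ≥ j is rank(N^{j−1}) − rank(N^j), giving [3, 1, 1]. So we have 1 block(s) of size 3, 2 block(s) of size 1 → block sizes [3, 1, 1]

Assembling the blocks gives a Jordan form
J =
  [-1,  1,  0,  0,  0]
  [ 0, -1,  1,  0,  0]
  [ 0,  0, -1,  0,  0]
  [ 0,  0,  0, -1,  0]
  [ 0,  0,  0,  0, -1]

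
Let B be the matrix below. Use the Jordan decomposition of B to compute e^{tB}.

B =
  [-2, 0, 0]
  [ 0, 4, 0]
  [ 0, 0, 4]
e^{tB} =
  [exp(-2*t), 0, 0]
  [0, exp(4*t), 0]
  [0, 0, exp(4*t)]

Strategy: write B = P · J · P⁻¹ where J is a Jordan canonical form, so e^{tB} = P · e^{tJ} · P⁻¹, and e^{tJ} can be computed block-by-block.

B has Jordan form
J =
  [-2, 0, 0]
  [ 0, 4, 0]
  [ 0, 0, 4]
(up to reordering of blocks).

Per-block formulas:
  For a 1×1 block at λ = 4: exp(t · [4]) = [e^(4t)].
  For a 1×1 block at λ = -2: exp(t · [-2]) = [e^(-2t)].

After assembling e^{tJ} and conjugating by P, we get:

e^{tB} =
  [exp(-2*t), 0, 0]
  [0, exp(4*t), 0]
  [0, 0, exp(4*t)]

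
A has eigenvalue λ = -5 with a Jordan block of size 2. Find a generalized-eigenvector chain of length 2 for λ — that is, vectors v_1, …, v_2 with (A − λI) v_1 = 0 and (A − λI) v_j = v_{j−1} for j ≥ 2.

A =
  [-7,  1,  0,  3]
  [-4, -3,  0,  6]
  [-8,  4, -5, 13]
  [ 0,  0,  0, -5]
A Jordan chain for λ = -5 of length 2:
v_1 = (-2, -4, -8, 0)ᵀ
v_2 = (1, 0, 0, 0)ᵀ

Let N = A − (-5)·I. We want v_2 with N^2 v_2 = 0 but N^1 v_2 ≠ 0; then v_{j-1} := N · v_j for j = 2, …, 2.

Pick v_2 = (1, 0, 0, 0)ᵀ.
Then v_1 = N · v_2 = (-2, -4, -8, 0)ᵀ.

Sanity check: (A − (-5)·I) v_1 = (0, 0, 0, 0)ᵀ = 0. ✓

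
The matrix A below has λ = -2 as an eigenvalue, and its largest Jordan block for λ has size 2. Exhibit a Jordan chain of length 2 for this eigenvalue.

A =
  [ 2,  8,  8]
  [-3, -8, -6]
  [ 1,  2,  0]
A Jordan chain for λ = -2 of length 2:
v_1 = (4, -3, 1)ᵀ
v_2 = (1, 0, 0)ᵀ

Let N = A − (-2)·I. We want v_2 with N^2 v_2 = 0 but N^1 v_2 ≠ 0; then v_{j-1} := N · v_j for j = 2, …, 2.

Pick v_2 = (1, 0, 0)ᵀ.
Then v_1 = N · v_2 = (4, -3, 1)ᵀ.

Sanity check: (A − (-2)·I) v_1 = (0, 0, 0)ᵀ = 0. ✓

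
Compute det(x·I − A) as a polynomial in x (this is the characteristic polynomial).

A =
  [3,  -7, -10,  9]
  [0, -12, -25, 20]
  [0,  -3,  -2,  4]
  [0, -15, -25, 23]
x^4 - 12*x^3 + 54*x^2 - 108*x + 81

Expanding det(x·I − A) (e.g. by cofactor expansion or by noting that A is similar to its Jordan form J, which has the same characteristic polynomial as A) gives
  χ_A(x) = x^4 - 12*x^3 + 54*x^2 - 108*x + 81
which factors as (x - 3)^4. The eigenvalues (with algebraic multiplicities) are λ = 3 with multiplicity 4.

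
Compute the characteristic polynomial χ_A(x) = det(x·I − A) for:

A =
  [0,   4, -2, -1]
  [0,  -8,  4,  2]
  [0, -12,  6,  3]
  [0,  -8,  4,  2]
x^4

Expanding det(x·I − A) (e.g. by cofactor expansion or by noting that A is similar to its Jordan form J, which has the same characteristic polynomial as A) gives
  χ_A(x) = x^4
which factors as x^4. The eigenvalues (with algebraic multiplicities) are λ = 0 with multiplicity 4.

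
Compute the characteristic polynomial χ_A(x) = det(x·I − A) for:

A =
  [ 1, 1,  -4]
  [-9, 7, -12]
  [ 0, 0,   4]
x^3 - 12*x^2 + 48*x - 64

Expanding det(x·I − A) (e.g. by cofactor expansion or by noting that A is similar to its Jordan form J, which has the same characteristic polynomial as A) gives
  χ_A(x) = x^3 - 12*x^2 + 48*x - 64
which factors as (x - 4)^3. The eigenvalues (with algebraic multiplicities) are λ = 4 with multiplicity 3.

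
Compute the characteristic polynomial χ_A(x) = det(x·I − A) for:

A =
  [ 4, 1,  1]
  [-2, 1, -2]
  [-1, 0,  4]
x^3 - 9*x^2 + 27*x - 27

Expanding det(x·I − A) (e.g. by cofactor expansion or by noting that A is similar to its Jordan form J, which has the same characteristic polynomial as A) gives
  χ_A(x) = x^3 - 9*x^2 + 27*x - 27
which factors as (x - 3)^3. The eigenvalues (with algebraic multiplicities) are λ = 3 with multiplicity 3.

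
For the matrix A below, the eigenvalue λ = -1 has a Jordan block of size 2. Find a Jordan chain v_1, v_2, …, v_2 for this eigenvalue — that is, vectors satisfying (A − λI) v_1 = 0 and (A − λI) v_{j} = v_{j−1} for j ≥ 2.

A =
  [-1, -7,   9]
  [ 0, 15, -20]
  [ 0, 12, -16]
A Jordan chain for λ = -1 of length 2:
v_1 = (1, 0, 0)ᵀ
v_2 = (0, 5, 4)ᵀ

Let N = A − (-1)·I. We want v_2 with N^2 v_2 = 0 but N^1 v_2 ≠ 0; then v_{j-1} := N · v_j for j = 2, …, 2.

Pick v_2 = (0, 5, 4)ᵀ.
Then v_1 = N · v_2 = (1, 0, 0)ᵀ.

Sanity check: (A − (-1)·I) v_1 = (0, 0, 0)ᵀ = 0. ✓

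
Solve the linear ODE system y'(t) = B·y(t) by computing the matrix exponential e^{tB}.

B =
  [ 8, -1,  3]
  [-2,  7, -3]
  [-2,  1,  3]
e^{tB} =
  [2*t*exp(6*t) + exp(6*t), -t*exp(6*t), 3*t*exp(6*t)]
  [-2*t*exp(6*t), t*exp(6*t) + exp(6*t), -3*t*exp(6*t)]
  [-2*t*exp(6*t), t*exp(6*t), -3*t*exp(6*t) + exp(6*t)]

Strategy: write B = P · J · P⁻¹ where J is a Jordan canonical form, so e^{tB} = P · e^{tJ} · P⁻¹, and e^{tJ} can be computed block-by-block.

B has Jordan form
J =
  [6, 1, 0]
  [0, 6, 0]
  [0, 0, 6]
(up to reordering of blocks).

Per-block formulas:
  For a 1×1 block at λ = 6: exp(t · [6]) = [e^(6t)].
  For a 2×2 Jordan block J_2(6): exp(t · J_2(6)) = e^(6t)·(I + t·N), where N is the 2×2 nilpotent shift.

After assembling e^{tJ} and conjugating by P, we get:

e^{tB} =
  [2*t*exp(6*t) + exp(6*t), -t*exp(6*t), 3*t*exp(6*t)]
  [-2*t*exp(6*t), t*exp(6*t) + exp(6*t), -3*t*exp(6*t)]
  [-2*t*exp(6*t), t*exp(6*t), -3*t*exp(6*t) + exp(6*t)]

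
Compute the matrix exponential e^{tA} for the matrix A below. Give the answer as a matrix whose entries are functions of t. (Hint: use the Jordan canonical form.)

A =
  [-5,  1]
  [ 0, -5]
e^{tA} =
  [exp(-5*t), t*exp(-5*t)]
  [0, exp(-5*t)]

Strategy: write A = P · J · P⁻¹ where J is a Jordan canonical form, so e^{tA} = P · e^{tJ} · P⁻¹, and e^{tJ} can be computed block-by-block.

A has Jordan form
J =
  [-5,  1]
  [ 0, -5]
(up to reordering of blocks).

Per-block formulas:
  For a 2×2 Jordan block J_2(-5): exp(t · J_2(-5)) = e^(-5t)·(I + t·N), where N is the 2×2 nilpotent shift.

After assembling e^{tJ} and conjugating by P, we get:

e^{tA} =
  [exp(-5*t), t*exp(-5*t)]
  [0, exp(-5*t)]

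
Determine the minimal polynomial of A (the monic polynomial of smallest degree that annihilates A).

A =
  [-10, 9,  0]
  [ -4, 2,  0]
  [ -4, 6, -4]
x^2 + 8*x + 16

The characteristic polynomial is χ_A(x) = (x + 4)^3, so the eigenvalues are known. The minimal polynomial is
  m_A(x) = Π_λ (x − λ)^{k_λ}
where k_λ is the size of the *largest* Jordan block for λ (equivalently, the smallest k with (A − λI)^k v = 0 for every generalised eigenvector v of λ).

  λ = -4: largest Jordan block has size 2, contributing (x + 4)^2

So m_A(x) = (x + 4)^2 = x^2 + 8*x + 16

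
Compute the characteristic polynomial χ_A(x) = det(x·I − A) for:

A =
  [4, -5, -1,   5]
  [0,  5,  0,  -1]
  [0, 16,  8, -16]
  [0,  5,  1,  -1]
x^4 - 16*x^3 + 96*x^2 - 256*x + 256

Expanding det(x·I − A) (e.g. by cofactor expansion or by noting that A is similar to its Jordan form J, which has the same characteristic polynomial as A) gives
  χ_A(x) = x^4 - 16*x^3 + 96*x^2 - 256*x + 256
which factors as (x - 4)^4. The eigenvalues (with algebraic multiplicities) are λ = 4 with multiplicity 4.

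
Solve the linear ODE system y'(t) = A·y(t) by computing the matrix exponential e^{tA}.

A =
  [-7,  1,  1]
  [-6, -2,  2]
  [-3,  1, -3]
e^{tA} =
  [-3*t*exp(-4*t) + exp(-4*t), t*exp(-4*t), t*exp(-4*t)]
  [-6*t*exp(-4*t), 2*t*exp(-4*t) + exp(-4*t), 2*t*exp(-4*t)]
  [-3*t*exp(-4*t), t*exp(-4*t), t*exp(-4*t) + exp(-4*t)]

Strategy: write A = P · J · P⁻¹ where J is a Jordan canonical form, so e^{tA} = P · e^{tJ} · P⁻¹, and e^{tJ} can be computed block-by-block.

A has Jordan form
J =
  [-4,  1,  0]
  [ 0, -4,  0]
  [ 0,  0, -4]
(up to reordering of blocks).

Per-block formulas:
  For a 2×2 Jordan block J_2(-4): exp(t · J_2(-4)) = e^(-4t)·(I + t·N), where N is the 2×2 nilpotent shift.
  For a 1×1 block at λ = -4: exp(t · [-4]) = [e^(-4t)].

After assembling e^{tJ} and conjugating by P, we get:

e^{tA} =
  [-3*t*exp(-4*t) + exp(-4*t), t*exp(-4*t), t*exp(-4*t)]
  [-6*t*exp(-4*t), 2*t*exp(-4*t) + exp(-4*t), 2*t*exp(-4*t)]
  [-3*t*exp(-4*t), t*exp(-4*t), t*exp(-4*t) + exp(-4*t)]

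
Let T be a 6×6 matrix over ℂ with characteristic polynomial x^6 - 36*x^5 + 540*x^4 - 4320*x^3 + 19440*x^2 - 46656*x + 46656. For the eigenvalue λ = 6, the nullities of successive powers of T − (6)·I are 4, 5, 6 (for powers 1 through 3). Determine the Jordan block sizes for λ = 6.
Block sizes for λ = 6: [3, 1, 1, 1]

From the dimensions of kernels of powers, the number of Jordan blocks of size at least j is d_j − d_{j−1} where d_j = dim ker(N^j) (with d_0 = 0). Computing the differences gives [4, 1, 1].
The number of blocks of size exactly k is (#blocks of size ≥ k) − (#blocks of size ≥ k + 1), so the partition is: 3 block(s) of size 1, 1 block(s) of size 3.
In nonincreasing order the block sizes are [3, 1, 1, 1].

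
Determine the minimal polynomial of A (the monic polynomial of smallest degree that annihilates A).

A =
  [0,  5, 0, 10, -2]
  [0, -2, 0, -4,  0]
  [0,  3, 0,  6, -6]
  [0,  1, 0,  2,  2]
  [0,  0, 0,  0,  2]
x^3 - 2*x^2

The characteristic polynomial is χ_A(x) = x^4*(x - 2), so the eigenvalues are known. The minimal polynomial is
  m_A(x) = Π_λ (x − λ)^{k_λ}
where k_λ is the size of the *largest* Jordan block for λ (equivalently, the smallest k with (A − λI)^k v = 0 for every generalised eigenvector v of λ).

  λ = 0: largest Jordan block has size 2, contributing (x − 0)^2
  λ = 2: largest Jordan block has size 1, contributing (x − 2)

So m_A(x) = x^2*(x - 2) = x^3 - 2*x^2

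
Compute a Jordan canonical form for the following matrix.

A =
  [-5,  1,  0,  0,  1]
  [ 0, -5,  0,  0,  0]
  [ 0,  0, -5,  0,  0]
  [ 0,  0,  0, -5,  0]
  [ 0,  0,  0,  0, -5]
J_2(-5) ⊕ J_1(-5) ⊕ J_1(-5) ⊕ J_1(-5)

The characteristic polynomial is
  det(x·I − A) = x^5 + 25*x^4 + 250*x^3 + 1250*x^2 + 3125*x + 3125 = (x + 5)^5

Eigenvalues and multiplicities (the geometric multiplicity of λ is n − rank(A − λI), which equals the number of Jordan blocks for λ):
  λ = -5: algebraic multiplicity = 5, geometric multiplicity = 4

Determining the block sizes for each eigenvalue:
  λ = -5: 4 blocks summing to 5 forces exactly one block of size 2 and the rest size 1 → block sizes [2, 1, 1, 1]

Assembling the blocks gives a Jordan form
J =
  [-5,  1,  0,  0,  0]
  [ 0, -5,  0,  0,  0]
  [ 0,  0, -5,  0,  0]
  [ 0,  0,  0, -5,  0]
  [ 0,  0,  0,  0, -5]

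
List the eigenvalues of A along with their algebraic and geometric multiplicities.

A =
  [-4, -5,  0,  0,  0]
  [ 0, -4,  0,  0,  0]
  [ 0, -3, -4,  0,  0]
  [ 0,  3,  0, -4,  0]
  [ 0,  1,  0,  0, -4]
λ = -4: alg = 5, geom = 4

Step 1 — factor the characteristic polynomial to read off the algebraic multiplicities:
  χ_A(x) = (x + 4)^5

Step 2 — compute geometric multiplicities via the rank-nullity identity g(λ) = n − rank(A − λI):
  rank(A − (-4)·I) = 1, so dim ker(A − (-4)·I) = n − 1 = 4

Summary:
  λ = -4: algebraic multiplicity = 5, geometric multiplicity = 4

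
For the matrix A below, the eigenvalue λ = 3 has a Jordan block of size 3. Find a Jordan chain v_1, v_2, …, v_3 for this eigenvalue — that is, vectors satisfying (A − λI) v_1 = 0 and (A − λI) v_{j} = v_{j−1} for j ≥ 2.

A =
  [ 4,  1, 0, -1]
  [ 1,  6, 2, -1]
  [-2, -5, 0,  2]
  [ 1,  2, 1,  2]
A Jordan chain for λ = 3 of length 3:
v_1 = (1, -1, 1, 0)ᵀ
v_2 = (1, 1, -2, 1)ᵀ
v_3 = (1, 0, 0, 0)ᵀ

Let N = A − (3)·I. We want v_3 with N^3 v_3 = 0 but N^2 v_3 ≠ 0; then v_{j-1} := N · v_j for j = 3, …, 2.

Pick v_3 = (1, 0, 0, 0)ᵀ.
Then v_2 = N · v_3 = (1, 1, -2, 1)ᵀ.
Then v_1 = N · v_2 = (1, -1, 1, 0)ᵀ.

Sanity check: (A − (3)·I) v_1 = (0, 0, 0, 0)ᵀ = 0. ✓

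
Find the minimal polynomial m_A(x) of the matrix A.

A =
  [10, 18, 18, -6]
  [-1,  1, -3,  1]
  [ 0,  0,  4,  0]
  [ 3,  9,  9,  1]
x^2 - 8*x + 16

The characteristic polynomial is χ_A(x) = (x - 4)^4, so the eigenvalues are known. The minimal polynomial is
  m_A(x) = Π_λ (x − λ)^{k_λ}
where k_λ is the size of the *largest* Jordan block for λ (equivalently, the smallest k with (A − λI)^k v = 0 for every generalised eigenvector v of λ).

  λ = 4: largest Jordan block has size 2, contributing (x − 4)^2

So m_A(x) = (x - 4)^2 = x^2 - 8*x + 16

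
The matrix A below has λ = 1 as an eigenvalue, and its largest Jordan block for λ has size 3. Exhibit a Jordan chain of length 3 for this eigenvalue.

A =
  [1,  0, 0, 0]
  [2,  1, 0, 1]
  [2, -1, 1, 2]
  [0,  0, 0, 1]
A Jordan chain for λ = 1 of length 3:
v_1 = (0, 0, -2, 0)ᵀ
v_2 = (0, 2, 2, 0)ᵀ
v_3 = (1, 0, 0, 0)ᵀ

Let N = A − (1)·I. We want v_3 with N^3 v_3 = 0 but N^2 v_3 ≠ 0; then v_{j-1} := N · v_j for j = 3, …, 2.

Pick v_3 = (1, 0, 0, 0)ᵀ.
Then v_2 = N · v_3 = (0, 2, 2, 0)ᵀ.
Then v_1 = N · v_2 = (0, 0, -2, 0)ᵀ.

Sanity check: (A − (1)·I) v_1 = (0, 0, 0, 0)ᵀ = 0. ✓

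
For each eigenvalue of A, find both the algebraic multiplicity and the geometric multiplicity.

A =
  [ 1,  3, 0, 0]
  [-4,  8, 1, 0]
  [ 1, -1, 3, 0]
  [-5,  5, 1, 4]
λ = 4: alg = 4, geom = 2

Step 1 — factor the characteristic polynomial to read off the algebraic multiplicities:
  χ_A(x) = (x - 4)^4

Step 2 — compute geometric multiplicities via the rank-nullity identity g(λ) = n − rank(A − λI):
  rank(A − (4)·I) = 2, so dim ker(A − (4)·I) = n − 2 = 2

Summary:
  λ = 4: algebraic multiplicity = 4, geometric multiplicity = 2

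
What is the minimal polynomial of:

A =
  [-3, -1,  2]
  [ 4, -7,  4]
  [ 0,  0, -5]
x^2 + 10*x + 25

The characteristic polynomial is χ_A(x) = (x + 5)^3, so the eigenvalues are known. The minimal polynomial is
  m_A(x) = Π_λ (x − λ)^{k_λ}
where k_λ is the size of the *largest* Jordan block for λ (equivalently, the smallest k with (A − λI)^k v = 0 for every generalised eigenvector v of λ).

  λ = -5: largest Jordan block has size 2, contributing (x + 5)^2

So m_A(x) = (x + 5)^2 = x^2 + 10*x + 25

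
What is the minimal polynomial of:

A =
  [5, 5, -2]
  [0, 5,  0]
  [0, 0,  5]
x^2 - 10*x + 25

The characteristic polynomial is χ_A(x) = (x - 5)^3, so the eigenvalues are known. The minimal polynomial is
  m_A(x) = Π_λ (x − λ)^{k_λ}
where k_λ is the size of the *largest* Jordan block for λ (equivalently, the smallest k with (A − λI)^k v = 0 for every generalised eigenvector v of λ).

  λ = 5: largest Jordan block has size 2, contributing (x − 5)^2

So m_A(x) = (x - 5)^2 = x^2 - 10*x + 25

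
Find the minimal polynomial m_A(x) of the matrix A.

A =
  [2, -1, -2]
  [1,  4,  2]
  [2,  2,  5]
x^3 - 11*x^2 + 39*x - 45

The characteristic polynomial is χ_A(x) = (x - 5)*(x - 3)^2, so the eigenvalues are known. The minimal polynomial is
  m_A(x) = Π_λ (x − λ)^{k_λ}
where k_λ is the size of the *largest* Jordan block for λ (equivalently, the smallest k with (A − λI)^k v = 0 for every generalised eigenvector v of λ).

  λ = 3: largest Jordan block has size 2, contributing (x − 3)^2
  λ = 5: largest Jordan block has size 1, contributing (x − 5)

So m_A(x) = (x - 5)*(x - 3)^2 = x^3 - 11*x^2 + 39*x - 45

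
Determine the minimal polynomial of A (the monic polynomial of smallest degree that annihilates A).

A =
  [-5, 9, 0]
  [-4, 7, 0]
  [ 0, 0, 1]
x^2 - 2*x + 1

The characteristic polynomial is χ_A(x) = (x - 1)^3, so the eigenvalues are known. The minimal polynomial is
  m_A(x) = Π_λ (x − λ)^{k_λ}
where k_λ is the size of the *largest* Jordan block for λ (equivalently, the smallest k with (A − λI)^k v = 0 for every generalised eigenvector v of λ).

  λ = 1: largest Jordan block has size 2, contributing (x − 1)^2

So m_A(x) = (x - 1)^2 = x^2 - 2*x + 1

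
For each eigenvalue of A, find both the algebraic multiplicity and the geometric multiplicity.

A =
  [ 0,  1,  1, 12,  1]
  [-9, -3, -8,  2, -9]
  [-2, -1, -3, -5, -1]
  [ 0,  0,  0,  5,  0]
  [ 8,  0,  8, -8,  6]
λ = -2: alg = 3, geom = 1; λ = 5: alg = 1, geom = 1; λ = 6: alg = 1, geom = 1

Step 1 — factor the characteristic polynomial to read off the algebraic multiplicities:
  χ_A(x) = (x - 6)*(x - 5)*(x + 2)^3

Step 2 — compute geometric multiplicities via the rank-nullity identity g(λ) = n − rank(A − λI):
  rank(A − (-2)·I) = 4, so dim ker(A − (-2)·I) = n − 4 = 1
  rank(A − (5)·I) = 4, so dim ker(A − (5)·I) = n − 4 = 1
  rank(A − (6)·I) = 4, so dim ker(A − (6)·I) = n − 4 = 1

Summary:
  λ = -2: algebraic multiplicity = 3, geometric multiplicity = 1
  λ = 5: algebraic multiplicity = 1, geometric multiplicity = 1
  λ = 6: algebraic multiplicity = 1, geometric multiplicity = 1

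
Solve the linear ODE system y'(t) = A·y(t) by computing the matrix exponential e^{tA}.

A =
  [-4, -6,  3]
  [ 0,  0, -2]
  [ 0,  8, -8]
e^{tA} =
  [exp(-4*t), -6*t*exp(-4*t), 3*t*exp(-4*t)]
  [0, 4*t*exp(-4*t) + exp(-4*t), -2*t*exp(-4*t)]
  [0, 8*t*exp(-4*t), -4*t*exp(-4*t) + exp(-4*t)]

Strategy: write A = P · J · P⁻¹ where J is a Jordan canonical form, so e^{tA} = P · e^{tJ} · P⁻¹, and e^{tJ} can be computed block-by-block.

A has Jordan form
J =
  [-4,  1,  0]
  [ 0, -4,  0]
  [ 0,  0, -4]
(up to reordering of blocks).

Per-block formulas:
  For a 2×2 Jordan block J_2(-4): exp(t · J_2(-4)) = e^(-4t)·(I + t·N), where N is the 2×2 nilpotent shift.
  For a 1×1 block at λ = -4: exp(t · [-4]) = [e^(-4t)].

After assembling e^{tJ} and conjugating by P, we get:

e^{tA} =
  [exp(-4*t), -6*t*exp(-4*t), 3*t*exp(-4*t)]
  [0, 4*t*exp(-4*t) + exp(-4*t), -2*t*exp(-4*t)]
  [0, 8*t*exp(-4*t), -4*t*exp(-4*t) + exp(-4*t)]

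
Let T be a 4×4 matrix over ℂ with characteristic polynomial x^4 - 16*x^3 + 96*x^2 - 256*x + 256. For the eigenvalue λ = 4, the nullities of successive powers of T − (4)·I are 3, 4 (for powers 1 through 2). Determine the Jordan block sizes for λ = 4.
Block sizes for λ = 4: [2, 1, 1]

From the dimensions of kernels of powers, the number of Jordan blocks of size at least j is d_j − d_{j−1} where d_j = dim ker(N^j) (with d_0 = 0). Computing the differences gives [3, 1].
The number of blocks of size exactly k is (#blocks of size ≥ k) − (#blocks of size ≥ k + 1), so the partition is: 2 block(s) of size 1, 1 block(s) of size 2.
In nonincreasing order the block sizes are [2, 1, 1].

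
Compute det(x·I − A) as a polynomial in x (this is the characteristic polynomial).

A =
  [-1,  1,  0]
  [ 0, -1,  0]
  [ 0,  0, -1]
x^3 + 3*x^2 + 3*x + 1

Expanding det(x·I − A) (e.g. by cofactor expansion or by noting that A is similar to its Jordan form J, which has the same characteristic polynomial as A) gives
  χ_A(x) = x^3 + 3*x^2 + 3*x + 1
which factors as (x + 1)^3. The eigenvalues (with algebraic multiplicities) are λ = -1 with multiplicity 3.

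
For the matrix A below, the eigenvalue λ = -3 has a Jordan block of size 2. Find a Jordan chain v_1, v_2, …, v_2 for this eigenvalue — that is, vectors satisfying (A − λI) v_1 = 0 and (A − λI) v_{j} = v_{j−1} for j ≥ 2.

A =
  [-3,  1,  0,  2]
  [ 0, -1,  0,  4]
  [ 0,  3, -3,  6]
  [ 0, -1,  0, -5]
A Jordan chain for λ = -3 of length 2:
v_1 = (1, 2, 3, -1)ᵀ
v_2 = (0, 1, 0, 0)ᵀ

Let N = A − (-3)·I. We want v_2 with N^2 v_2 = 0 but N^1 v_2 ≠ 0; then v_{j-1} := N · v_j for j = 2, …, 2.

Pick v_2 = (0, 1, 0, 0)ᵀ.
Then v_1 = N · v_2 = (1, 2, 3, -1)ᵀ.

Sanity check: (A − (-3)·I) v_1 = (0, 0, 0, 0)ᵀ = 0. ✓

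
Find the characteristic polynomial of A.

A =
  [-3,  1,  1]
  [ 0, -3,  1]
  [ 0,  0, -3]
x^3 + 9*x^2 + 27*x + 27

Expanding det(x·I − A) (e.g. by cofactor expansion or by noting that A is similar to its Jordan form J, which has the same characteristic polynomial as A) gives
  χ_A(x) = x^3 + 9*x^2 + 27*x + 27
which factors as (x + 3)^3. The eigenvalues (with algebraic multiplicities) are λ = -3 with multiplicity 3.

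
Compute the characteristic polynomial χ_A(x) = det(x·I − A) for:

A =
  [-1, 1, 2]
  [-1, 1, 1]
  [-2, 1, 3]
x^3 - 3*x^2 + 3*x - 1

Expanding det(x·I − A) (e.g. by cofactor expansion or by noting that A is similar to its Jordan form J, which has the same characteristic polynomial as A) gives
  χ_A(x) = x^3 - 3*x^2 + 3*x - 1
which factors as (x - 1)^3. The eigenvalues (with algebraic multiplicities) are λ = 1 with multiplicity 3.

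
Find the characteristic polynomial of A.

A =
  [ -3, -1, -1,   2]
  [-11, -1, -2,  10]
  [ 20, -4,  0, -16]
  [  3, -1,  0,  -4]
x^4 + 8*x^3 + 24*x^2 + 32*x + 16

Expanding det(x·I − A) (e.g. by cofactor expansion or by noting that A is similar to its Jordan form J, which has the same characteristic polynomial as A) gives
  χ_A(x) = x^4 + 8*x^3 + 24*x^2 + 32*x + 16
which factors as (x + 2)^4. The eigenvalues (with algebraic multiplicities) are λ = -2 with multiplicity 4.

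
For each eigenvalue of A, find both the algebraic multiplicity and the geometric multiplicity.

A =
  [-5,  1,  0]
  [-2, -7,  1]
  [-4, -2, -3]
λ = -5: alg = 3, geom = 1

Step 1 — factor the characteristic polynomial to read off the algebraic multiplicities:
  χ_A(x) = (x + 5)^3

Step 2 — compute geometric multiplicities via the rank-nullity identity g(λ) = n − rank(A − λI):
  rank(A − (-5)·I) = 2, so dim ker(A − (-5)·I) = n − 2 = 1

Summary:
  λ = -5: algebraic multiplicity = 3, geometric multiplicity = 1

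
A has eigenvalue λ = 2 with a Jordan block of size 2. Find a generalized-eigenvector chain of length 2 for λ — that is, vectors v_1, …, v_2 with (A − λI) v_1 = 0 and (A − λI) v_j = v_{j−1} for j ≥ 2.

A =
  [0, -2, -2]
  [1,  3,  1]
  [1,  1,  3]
A Jordan chain for λ = 2 of length 2:
v_1 = (-2, 1, 1)ᵀ
v_2 = (1, 0, 0)ᵀ

Let N = A − (2)·I. We want v_2 with N^2 v_2 = 0 but N^1 v_2 ≠ 0; then v_{j-1} := N · v_j for j = 2, …, 2.

Pick v_2 = (1, 0, 0)ᵀ.
Then v_1 = N · v_2 = (-2, 1, 1)ᵀ.

Sanity check: (A − (2)·I) v_1 = (0, 0, 0)ᵀ = 0. ✓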